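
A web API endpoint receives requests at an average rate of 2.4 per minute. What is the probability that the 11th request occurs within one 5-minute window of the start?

0.6528

Over the interval, μ = 2.4 × 5 = 12 (a 5-minute window = 5 minutes).
The 11th arrival falls in the interval iff at least 11 events occur there: P(S_11 ≤ t) = P(N ≥ 11) = 1 − P(N ≤ 10) ≈ 0.6528.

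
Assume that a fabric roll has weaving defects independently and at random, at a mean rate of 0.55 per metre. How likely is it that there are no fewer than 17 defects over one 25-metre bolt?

0.2228

Over the interval, μ = 0.55 × 25 = 13.75 (a 25-metre bolt = 25 metres).
P(N ≥ 17) = 1 − P(N ≤ 16) = 1 − Σ_{j=0}^{16} e^(−μ) μ^j/j! ≈ 0.2228.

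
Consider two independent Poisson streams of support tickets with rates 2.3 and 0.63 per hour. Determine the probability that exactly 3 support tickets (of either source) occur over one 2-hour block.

Independent Poisson processes superpose: combined rate λ = 2.3 + 0.63 = 2.93 per hour.
Over the interval, μ = 2.93 × 2 = 5.86 (a 2-hour block = 2 hours).
P(N = 3) = e^(−5.86) · 5.86^3/3! ≈ 0.0956.

0.0956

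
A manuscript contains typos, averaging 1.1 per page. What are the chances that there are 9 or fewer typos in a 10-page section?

Over the interval, μ = 1.1 × 10 = 11 (a 10-page section = 10 pages).
P(N ≤ 9) = Σ_{j=0}^{9} e^(−μ) μ^j/j! ≈ 0.3405.

0.3405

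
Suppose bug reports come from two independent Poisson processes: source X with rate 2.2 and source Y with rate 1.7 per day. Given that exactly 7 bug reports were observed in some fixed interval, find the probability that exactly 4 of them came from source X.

0.2935

Given the total, each event is independently from source X with probability p = λ_X/(λ_X+λ_Y) = 2.2/3.9 ≈ 0.5641.
So K ~ Binomial(7, 2.2/3.9): P(K = 4) = C(7,4) · (2.2/3.9)^4 · (1.7/3.9)^3 ≈ 0.2935.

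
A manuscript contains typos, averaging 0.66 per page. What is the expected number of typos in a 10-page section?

E[N] = λt = 0.66 × 10 = 6.6 (a 10-page section = 10 pages).

6.6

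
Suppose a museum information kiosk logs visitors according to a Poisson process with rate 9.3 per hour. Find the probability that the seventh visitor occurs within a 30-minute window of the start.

Over the interval, μ = 9.3 × 0.5 = 4.65 (a 30-minute window = 0.5 hours).
The seventh arrival falls in the interval iff at least 7 events occur there: P(S_7 ≤ t) = P(N ≥ 7) = 1 − P(N ≤ 6) ≈ 0.1886.

0.1886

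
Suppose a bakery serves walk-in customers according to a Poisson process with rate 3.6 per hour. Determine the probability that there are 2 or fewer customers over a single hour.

With mean μ = 3.6 per hour,
P(N ≤ 2) = Σ_{j=0}^{2} e^(−μ) μ^j/j! ≈ 0.3027.

0.3027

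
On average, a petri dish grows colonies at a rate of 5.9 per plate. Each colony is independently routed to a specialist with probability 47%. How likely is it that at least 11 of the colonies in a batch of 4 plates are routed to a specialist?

Thinning: the colonies that are routed to a specialist themselves form a Poisson process with rate 0.47 × 5.9 = 2.773 per plate.
Over the interval, μ = 2.773 × 4 = 11.092 (a batch of 4 plates = 4 plates).
P(N ≥ 11) = 1 − P(N ≤ 10) ≈ 0.5510.

0.5510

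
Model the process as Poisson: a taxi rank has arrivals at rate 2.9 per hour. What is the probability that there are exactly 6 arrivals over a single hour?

With mean μ = 2.9 per hour,
P(N = 6) = e^(−μ) μ^6/6! = e^(−2.9) · 2.9^6/720 ≈ 0.0455.

0.0455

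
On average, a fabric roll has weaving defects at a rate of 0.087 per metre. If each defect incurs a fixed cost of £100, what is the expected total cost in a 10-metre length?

E[N] = 0.087 × 10 = 0.87 (a 10-metre length = 10 metres); E[cost] = 0.87 × £100 = £87.

£87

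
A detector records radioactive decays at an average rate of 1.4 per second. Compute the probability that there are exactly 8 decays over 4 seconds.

0.0887

Over the interval, μ = 1.4 × 4 = 5.6 (4 seconds).
P(N = 8) = e^(−μ) μ^8/8! = e^(−5.6) · 5.6^8/40320 ≈ 0.0887.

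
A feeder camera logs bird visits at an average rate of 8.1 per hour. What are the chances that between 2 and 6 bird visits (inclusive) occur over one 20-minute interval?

Over the interval, μ = 8.1 × 1/3 = 2.7 (a 20-minute interval = 1/3 hours).
P(2 ≤ N ≤ 6) = Σ_{j=2}^{6} e^(−2.7) · 2.7^j/j! ≈ 0.7308.

0.7308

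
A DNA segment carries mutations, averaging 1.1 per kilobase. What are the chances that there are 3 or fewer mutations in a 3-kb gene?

0.5803

Over the interval, μ = 1.1 × 3 = 3.3 (a 3-kb gene = 3 kilobases).
P(N ≤ 3) = Σ_{j=0}^{3} e^(−μ) μ^j/j! ≈ 0.5803.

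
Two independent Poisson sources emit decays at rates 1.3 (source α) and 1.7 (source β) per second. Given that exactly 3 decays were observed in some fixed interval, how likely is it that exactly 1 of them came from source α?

0.4174

Given the total, each event is independently from source α with probability p = λ_α/(λ_α+λ_β) = 1.3/3 ≈ 0.4333.
So K ~ Binomial(3, 1.3/3): P(K = 1) = C(3,1) · (1.3/3)^1 · (1.7/3)^2 ≈ 0.4174.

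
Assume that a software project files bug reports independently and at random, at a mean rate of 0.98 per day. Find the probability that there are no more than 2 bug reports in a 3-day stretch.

0.4368

Over the interval, μ = 0.98 × 3 = 2.94 (a 3-day stretch = 3 days).
P(N ≤ 2) = Σ_{j=0}^{2} e^(−μ) μ^j/j! ≈ 0.4368.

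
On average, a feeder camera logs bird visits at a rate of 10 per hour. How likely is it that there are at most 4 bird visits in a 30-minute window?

Over the interval, μ = 10 × 0.5 = 5 (a 30-minute window = 0.5 hours).
P(N ≤ 4) = Σ_{j=0}^{4} e^(−μ) μ^j/j! ≈ 0.4405.

0.4405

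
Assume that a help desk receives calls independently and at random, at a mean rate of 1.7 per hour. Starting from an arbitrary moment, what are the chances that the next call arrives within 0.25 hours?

0.3462

Inter-arrival times are exponential with rate λ = 1.7 per hour.
P(T ≤ 0.25) = 1 − e^(−λt) = 1 − e^(−1.7 × 0.25) = 1 − e^(−0.425) ≈ 0.3462.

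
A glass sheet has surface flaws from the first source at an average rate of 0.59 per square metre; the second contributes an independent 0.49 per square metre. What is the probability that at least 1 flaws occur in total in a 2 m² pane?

Independent Poisson processes superpose: combined rate λ = 0.59 + 0.49 = 1.08 per square metre.
Over the interval, μ = 1.08 × 2 = 2.16 (a 2 m² pane = 2 square metres).
P(N ≥ 1) = 1 − P(N ≤ 0) ≈ 0.8847.

0.8847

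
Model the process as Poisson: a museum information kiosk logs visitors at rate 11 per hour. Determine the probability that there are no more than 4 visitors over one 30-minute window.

0.3575

Over the interval, μ = 11 × 0.5 = 5.5 (a 30-minute window = 0.5 hours).
P(N ≤ 4) = Σ_{j=0}^{4} e^(−μ) μ^j/j! ≈ 0.3575.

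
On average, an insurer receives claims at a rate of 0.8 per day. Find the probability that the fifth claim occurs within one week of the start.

Over the interval, μ = 0.8 × 7 = 5.6 (a week = 7 days).
The fifth arrival falls in the interval iff at least 5 events occur there: P(S_5 ≤ t) = P(N ≥ 5) = 1 − P(N ≤ 4) ≈ 0.6578.

0.6578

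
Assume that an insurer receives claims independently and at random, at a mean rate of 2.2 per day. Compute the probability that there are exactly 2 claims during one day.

With mean μ = 2.2 per day,
P(N = 2) = e^(−μ) μ^2/2! = e^(−2.2) · 2.2^2/2 ≈ 0.2681.

0.2681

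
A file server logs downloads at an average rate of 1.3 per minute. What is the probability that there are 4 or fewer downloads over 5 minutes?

0.2237

Over the interval, μ = 1.3 × 5 = 6.5 (5 minutes).
P(N ≤ 4) = Σ_{j=0}^{4} e^(−μ) μ^j/j! ≈ 0.2237.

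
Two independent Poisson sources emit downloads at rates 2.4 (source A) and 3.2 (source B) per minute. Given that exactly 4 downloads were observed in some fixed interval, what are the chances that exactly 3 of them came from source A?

0.1799

Given the total, each event is independently from source A with probability p = λ_A/(λ_A+λ_B) = 2.4/5.6 ≈ 0.4286.
So K ~ Binomial(4, 2.4/5.6): P(K = 3) = C(4,3) · (2.4/5.6)^3 · (3.2/5.6)^1 ≈ 0.1799.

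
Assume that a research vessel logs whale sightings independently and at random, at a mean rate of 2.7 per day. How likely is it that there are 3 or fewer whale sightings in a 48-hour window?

0.2133

Over the interval, μ = 2.7 × 2 = 5.4 (a 48-hour window = 2 days).
P(N ≤ 3) = Σ_{j=0}^{3} e^(−μ) μ^j/j! ≈ 0.2133.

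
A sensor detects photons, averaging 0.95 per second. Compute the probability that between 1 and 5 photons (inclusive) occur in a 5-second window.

0.6511

Over the interval, μ = 0.95 × 5 = 4.75 (a 5-second window = 5 seconds).
P(1 ≤ N ≤ 5) = Σ_{j=1}^{5} e^(−4.75) · 4.75^j/j! ≈ 0.6511.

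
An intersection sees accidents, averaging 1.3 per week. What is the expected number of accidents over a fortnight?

2.6

E[N] = λt = 1.3 × 2 = 2.6 (a fortnight = 2 weeks).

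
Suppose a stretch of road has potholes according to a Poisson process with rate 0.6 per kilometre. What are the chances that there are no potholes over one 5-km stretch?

0.0498

Over the interval, μ = 0.6 × 5 = 3 (a 5-km stretch = 5 kilometres).
P(N = 0) = e^(−μ) μ^0/0! = e^(−3) · 3^0/1 ≈ 0.0498.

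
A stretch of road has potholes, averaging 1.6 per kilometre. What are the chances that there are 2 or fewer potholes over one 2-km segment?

0.3799

Over the interval, μ = 1.6 × 2 = 3.2 (a 2-km segment = 2 kilometres).
P(N ≤ 2) = Σ_{j=0}^{2} e^(−μ) μ^j/j! ≈ 0.3799.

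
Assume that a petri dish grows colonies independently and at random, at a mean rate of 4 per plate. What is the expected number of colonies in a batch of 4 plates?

16

E[N] = λt = 4 × 4 = 16 (a batch of 4 plates = 4 plates).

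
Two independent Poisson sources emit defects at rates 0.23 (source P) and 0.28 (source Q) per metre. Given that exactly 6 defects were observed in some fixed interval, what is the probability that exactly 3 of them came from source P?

Given the total, each event is independently from source P with probability p = λ_P/(λ_P+λ_Q) = 0.23/0.51 ≈ 0.4510.
So K ~ Binomial(6, 0.23/0.51): P(K = 3) = C(6,3) · (0.23/0.51)^3 · (0.28/0.51)^3 ≈ 0.3036.

0.3036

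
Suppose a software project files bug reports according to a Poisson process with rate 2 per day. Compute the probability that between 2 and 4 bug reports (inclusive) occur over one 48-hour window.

Over the interval, μ = 2 × 2 = 4 (a 48-hour window = 2 days).
P(2 ≤ N ≤ 4) = Σ_{j=2}^{4} e^(−4) · 4^j/j! ≈ 0.5373.

0.5373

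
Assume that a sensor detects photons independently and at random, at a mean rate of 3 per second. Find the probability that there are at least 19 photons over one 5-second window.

0.1805

Over the interval, μ = 3 × 5 = 15 (a 5-second window = 5 seconds).
P(N ≥ 19) = 1 − P(N ≤ 18) = 1 − Σ_{j=0}^{18} e^(−μ) μ^j/j! ≈ 0.1805.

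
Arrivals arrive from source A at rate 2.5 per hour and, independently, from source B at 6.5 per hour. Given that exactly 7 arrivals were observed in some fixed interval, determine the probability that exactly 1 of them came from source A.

Given the total, each event is independently from source A with probability p = λ_A/(λ_A+λ_B) = 2.5/9 ≈ 0.2778.
So K ~ Binomial(7, 2.5/9): P(K = 1) = C(7,1) · (2.5/9)^1 · (6.5/9)^6 ≈ 0.2759.

0.2759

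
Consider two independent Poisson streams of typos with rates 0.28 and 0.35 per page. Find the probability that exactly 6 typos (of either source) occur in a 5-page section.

0.0581

Independent Poisson processes superpose: combined rate λ = 0.28 + 0.35 = 0.63 per page.
Over the interval, μ = 0.63 × 5 = 3.15 (a 5-page section = 5 pages).
P(N = 6) = e^(−3.15) · 3.15^6/6! ≈ 0.0581.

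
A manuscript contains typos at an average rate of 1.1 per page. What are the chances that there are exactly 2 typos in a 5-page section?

Over the interval, μ = 1.1 × 5 = 5.5 (a 5-page section = 5 pages).
P(N = 2) = e^(−μ) μ^2/2! = e^(−5.5) · 5.5^2/2 ≈ 0.0618.

0.0618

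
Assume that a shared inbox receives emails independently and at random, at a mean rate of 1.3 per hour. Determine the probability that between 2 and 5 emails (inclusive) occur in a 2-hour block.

0.6836

Over the interval, μ = 1.3 × 2 = 2.6 (a 2-hour block = 2 hours).
P(2 ≤ N ≤ 5) = Σ_{j=2}^{5} e^(−2.6) · 2.6^j/j! ≈ 0.6836.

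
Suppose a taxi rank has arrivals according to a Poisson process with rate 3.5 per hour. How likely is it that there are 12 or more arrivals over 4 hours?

Over the interval, μ = 3.5 × 4 = 14 (4 hours).
P(N ≥ 12) = 1 − P(N ≤ 11) = 1 − Σ_{j=0}^{11} e^(−μ) μ^j/j! ≈ 0.7400.

0.7400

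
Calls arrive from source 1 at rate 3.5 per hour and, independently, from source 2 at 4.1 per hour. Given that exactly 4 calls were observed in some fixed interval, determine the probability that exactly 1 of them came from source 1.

0.2892

Given the total, each event is independently from source 1 with probability p = λ_1/(λ_1+λ_2) = 3.5/7.6 ≈ 0.4605.
So K ~ Binomial(4, 3.5/7.6): P(K = 1) = C(4,1) · (3.5/7.6)^1 · (4.1/7.6)^3 ≈ 0.2892.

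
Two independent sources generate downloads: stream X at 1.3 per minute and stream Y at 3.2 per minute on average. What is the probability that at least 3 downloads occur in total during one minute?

Independent Poisson processes superpose: combined rate λ = 1.3 + 3.2 = 4.5 per minute.
So μ = 4.5.
P(N ≥ 3) = 1 − P(N ≤ 2) ≈ 0.8264.

0.8264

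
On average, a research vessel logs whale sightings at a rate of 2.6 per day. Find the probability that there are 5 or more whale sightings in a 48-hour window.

Over the interval, μ = 2.6 × 2 = 5.2 (a 48-hour window = 2 days).
P(N ≥ 5) = 1 − P(N ≤ 4) = 1 − Σ_{j=0}^{4} e^(−μ) μ^j/j! ≈ 0.5939.

0.5939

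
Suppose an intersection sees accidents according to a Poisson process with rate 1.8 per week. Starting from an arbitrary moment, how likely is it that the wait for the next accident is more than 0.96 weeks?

The wait for the next event is exponential with rate λ = 1.8 per week.
P(T > 0.96) = e^(−λt) = e^(−1.8 × 0.96) = e^(−1.728) ≈ 0.1776.

0.1776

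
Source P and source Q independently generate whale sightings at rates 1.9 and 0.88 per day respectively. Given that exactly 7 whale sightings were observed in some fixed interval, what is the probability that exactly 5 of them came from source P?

Given the total, each event is independently from source P with probability p = λ_P/(λ_P+λ_Q) = 1.9/2.78 ≈ 0.6835.
So K ~ Binomial(7, 1.9/2.78): P(K = 5) = C(7,5) · (1.9/2.78)^5 · (0.88/2.78)^2 ≈ 0.3138.

0.3138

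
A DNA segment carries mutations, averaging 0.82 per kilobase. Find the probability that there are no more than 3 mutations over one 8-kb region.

0.1078

Over the interval, μ = 0.82 × 8 = 6.56 (an 8-kb region = 8 kilobases).
P(N ≤ 3) = Σ_{j=0}^{3} e^(−μ) μ^j/j! ≈ 0.1078.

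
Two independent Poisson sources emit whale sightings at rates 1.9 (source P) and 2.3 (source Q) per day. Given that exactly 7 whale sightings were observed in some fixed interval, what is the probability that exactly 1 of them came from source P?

Given the total, each event is independently from source P with probability p = λ_P/(λ_P+λ_Q) = 1.9/4.2 ≈ 0.4524.
So K ~ Binomial(7, 1.9/4.2): P(K = 1) = C(7,1) · (1.9/4.2)^1 · (2.3/4.2)^6 ≈ 0.0854.

0.0854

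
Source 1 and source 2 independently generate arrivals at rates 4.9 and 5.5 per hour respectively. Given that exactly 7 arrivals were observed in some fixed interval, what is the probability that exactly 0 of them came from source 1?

Given the total, each event is independently from source 1 with probability p = λ_1/(λ_1+λ_2) = 4.9/10.4 ≈ 0.4712.
So K ~ Binomial(7, 4.9/10.4): P(K = 0) = C(7,0) · (4.9/10.4)^0 · (5.5/10.4)^7 ≈ 0.0116.

0.0116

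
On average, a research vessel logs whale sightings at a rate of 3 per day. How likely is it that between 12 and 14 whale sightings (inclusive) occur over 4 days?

0.3104

Over the interval, μ = 3 × 4 = 12 (4 days).
P(12 ≤ N ≤ 14) = Σ_{j=12}^{14} e^(−12) · 12^j/j! ≈ 0.3104.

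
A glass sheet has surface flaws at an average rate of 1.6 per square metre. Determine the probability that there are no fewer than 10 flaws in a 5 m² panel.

0.2834

Over the interval, μ = 1.6 × 5 = 8 (a 5 m² panel = 5 square metres).
P(N ≥ 10) = 1 − P(N ≤ 9) = 1 − Σ_{j=0}^{9} e^(−μ) μ^j/j! ≈ 0.2834.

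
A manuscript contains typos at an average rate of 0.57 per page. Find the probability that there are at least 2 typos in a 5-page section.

0.7773

Over the interval, μ = 0.57 × 5 = 2.85 (a 5-page section = 5 pages).
P(N ≥ 2) = 1 − P(N ≤ 1) = 1 − Σ_{j=0}^{1} e^(−μ) μ^j/j! ≈ 0.7773.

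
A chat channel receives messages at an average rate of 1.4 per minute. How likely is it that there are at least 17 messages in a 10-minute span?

0.2441

Over the interval, μ = 1.4 × 10 = 14 (a 10-minute span = 10 minutes).
P(N ≥ 17) = 1 − P(N ≤ 16) = 1 − Σ_{j=0}^{16} e^(−μ) μ^j/j! ≈ 0.2441.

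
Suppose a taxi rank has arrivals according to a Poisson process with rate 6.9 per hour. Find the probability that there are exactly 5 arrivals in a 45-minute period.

Over the interval, μ = 6.9 × 0.75 = 5.175 (a 45-minute period = 0.75 hours).
P(N = 5) = e^(−μ) μ^5/5! = e^(−5.175) · 5.175^5/120 ≈ 0.1749.

0.1749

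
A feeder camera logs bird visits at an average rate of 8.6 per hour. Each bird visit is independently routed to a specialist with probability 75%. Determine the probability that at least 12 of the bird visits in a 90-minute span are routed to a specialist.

0.2669

Thinning: the bird visits that are routed to a specialist themselves form a Poisson process with rate 0.75 × 8.6 = 6.45 per hour.
Over the interval, μ = 6.45 × 1.5 = 9.675 (a 90-minute span = 1.5 hours).
P(N ≥ 12) = 1 − P(N ≤ 11) ≈ 0.2669.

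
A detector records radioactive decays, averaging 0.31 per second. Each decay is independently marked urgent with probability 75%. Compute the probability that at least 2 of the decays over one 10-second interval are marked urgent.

Thinning: the decays that are marked urgent themselves form a Poisson process with rate 0.75 × 0.31 = 0.2325 per second.
Over the interval, μ = 0.2325 × 10 = 2.325 (a 10-second interval = 10 seconds).
P(N ≥ 2) = 1 − P(N ≤ 1) ≈ 0.6749.

0.6749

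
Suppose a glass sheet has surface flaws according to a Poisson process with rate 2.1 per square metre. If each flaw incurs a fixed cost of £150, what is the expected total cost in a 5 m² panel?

£1575

E[N] = 2.1 × 5 = 10.5 (a 5 m² panel = 5 square metres); E[cost] = 10.5 × £150 = £1575.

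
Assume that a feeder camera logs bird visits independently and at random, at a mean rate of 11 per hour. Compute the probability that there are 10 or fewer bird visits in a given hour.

With mean μ = 11 per hour,
P(N ≤ 10) = Σ_{j=0}^{10} e^(−μ) μ^j/j! ≈ 0.4599.

0.4599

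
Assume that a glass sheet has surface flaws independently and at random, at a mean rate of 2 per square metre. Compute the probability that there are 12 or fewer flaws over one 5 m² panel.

Over the interval, μ = 2 × 5 = 10 (a 5 m² panel = 5 square metres).
P(N ≤ 12) = Σ_{j=0}^{12} e^(−μ) μ^j/j! ≈ 0.7916.

0.7916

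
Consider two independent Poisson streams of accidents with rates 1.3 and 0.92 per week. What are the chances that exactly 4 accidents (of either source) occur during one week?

Independent Poisson processes superpose: combined rate λ = 1.3 + 0.92 = 2.22 per week.
So μ = 2.22.
P(N = 4) = e^(−2.22) · 2.22^4/4! ≈ 0.1099.

0.1099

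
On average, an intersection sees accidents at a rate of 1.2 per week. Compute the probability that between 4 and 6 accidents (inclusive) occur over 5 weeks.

0.4551

Over the interval, μ = 1.2 × 5 = 6 (5 weeks).
P(4 ≤ N ≤ 6) = Σ_{j=4}^{6} e^(−6) · 6^j/j! ≈ 0.4551.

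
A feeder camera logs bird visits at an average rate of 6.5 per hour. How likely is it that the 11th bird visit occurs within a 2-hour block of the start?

0.7483

Over the interval, μ = 6.5 × 2 = 13 (a 2-hour block = 2 hours).
The 11th arrival falls in the interval iff at least 11 events occur there: P(S_11 ≤ t) = P(N ≥ 11) = 1 − P(N ≤ 10) ≈ 0.7483.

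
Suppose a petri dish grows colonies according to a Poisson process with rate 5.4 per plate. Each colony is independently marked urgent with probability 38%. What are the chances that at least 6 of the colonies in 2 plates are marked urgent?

Thinning: the colonies that are marked urgent themselves form a Poisson process with rate 0.38 × 5.4 = 2.052 per plate.
Over the interval, μ = 2.052 × 2 = 4.104 (2 plates).
P(N ≥ 6) = 1 − P(N ≤ 5) ≈ 0.2313.

0.2313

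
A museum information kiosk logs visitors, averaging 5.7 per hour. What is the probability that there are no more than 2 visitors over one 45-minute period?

0.2005

Over the interval, μ = 5.7 × 0.75 = 4.275 (a 45-minute period = 0.75 hours).
P(N ≤ 2) = Σ_{j=0}^{2} e^(−μ) μ^j/j! ≈ 0.2005.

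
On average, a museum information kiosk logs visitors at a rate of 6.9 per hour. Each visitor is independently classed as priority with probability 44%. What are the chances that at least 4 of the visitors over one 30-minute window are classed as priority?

0.0679

Thinning: the visitors that are classed as priority themselves form a Poisson process with rate 0.44 × 6.9 = 3.036 per hour.
Over the interval, μ = 3.036 × 0.5 = 1.518 (a 30-minute window = 0.5 hours).
P(N ≥ 4) = 1 − P(N ≤ 3) ≈ 0.0679.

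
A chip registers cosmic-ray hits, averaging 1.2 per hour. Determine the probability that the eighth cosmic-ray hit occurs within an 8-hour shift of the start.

0.7416

Over the interval, μ = 1.2 × 8 = 9.6 (an 8-hour shift = 8 hours).
The eighth arrival falls in the interval iff at least 8 events occur there: P(S_8 ≤ t) = P(N ≥ 8) = 1 − P(N ≤ 7) ≈ 0.7416.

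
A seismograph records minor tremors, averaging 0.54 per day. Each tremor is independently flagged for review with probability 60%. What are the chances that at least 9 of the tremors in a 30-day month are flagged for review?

Thinning: the tremors that are flagged for review themselves form a Poisson process with rate 0.6 × 0.54 = 0.324 per day.
Over the interval, μ = 0.324 × 30 = 9.72 (a 30-day month = 30 days).
P(N ≥ 9) = 1 − P(N ≤ 8) ≈ 0.6348.

0.6348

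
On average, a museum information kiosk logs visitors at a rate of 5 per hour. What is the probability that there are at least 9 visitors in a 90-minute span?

0.3380

Over the interval, μ = 5 × 1.5 = 7.5 (a 90-minute span = 1.5 hours).
P(N ≥ 9) = 1 − P(N ≤ 8) = 1 − Σ_{j=0}^{8} e^(−μ) μ^j/j! ≈ 0.3380.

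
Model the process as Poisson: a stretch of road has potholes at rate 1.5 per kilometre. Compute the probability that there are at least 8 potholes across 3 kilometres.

Over the interval, μ = 1.5 × 3 = 4.5 (3 kilometres).
P(N ≥ 8) = 1 − P(N ≤ 7) = 1 − Σ_{j=0}^{7} e^(−μ) μ^j/j! ≈ 0.0866.

0.0866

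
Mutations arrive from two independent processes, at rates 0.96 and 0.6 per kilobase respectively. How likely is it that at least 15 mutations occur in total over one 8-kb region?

Independent Poisson processes superpose: combined rate λ = 0.96 + 0.6 = 1.56 per kilobase.
Over the interval, μ = 1.56 × 8 = 12.48 (an 8-kb region = 8 kilobases).
P(N ≥ 15) = 1 − P(N ≤ 14) ≈ 0.2730.

0.2730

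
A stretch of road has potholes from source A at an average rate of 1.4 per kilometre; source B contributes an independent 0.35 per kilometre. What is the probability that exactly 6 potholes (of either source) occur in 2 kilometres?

0.0771

Independent Poisson processes superpose: combined rate λ = 1.4 + 0.35 = 1.75 per kilometre.
Over the interval, μ = 1.75 × 2 = 3.5 (2 kilometres).
P(N = 6) = e^(−3.5) · 3.5^6/6! ≈ 0.0771.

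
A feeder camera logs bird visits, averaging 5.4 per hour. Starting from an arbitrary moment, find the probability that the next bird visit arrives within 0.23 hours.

0.7112

Inter-arrival times are exponential with rate λ = 5.4 per hour.
P(T ≤ 0.23) = 1 − e^(−λt) = 1 − e^(−5.4 × 0.23) = 1 − e^(−1.242) ≈ 0.7112.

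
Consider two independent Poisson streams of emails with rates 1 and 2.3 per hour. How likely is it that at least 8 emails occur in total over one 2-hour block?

0.3419

Independent Poisson processes superpose: combined rate λ = 1 + 2.3 = 3.3 per hour.
Over the interval, μ = 3.3 × 2 = 6.6 (a 2-hour block = 2 hours).
P(N ≥ 8) = 1 − P(N ≤ 7) ≈ 0.3419.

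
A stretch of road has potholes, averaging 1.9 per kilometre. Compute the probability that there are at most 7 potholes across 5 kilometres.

Over the interval, μ = 1.9 × 5 = 9.5 (5 kilometres).
P(N ≤ 7) = Σ_{j=0}^{7} e^(−μ) μ^j/j! ≈ 0.2687.

0.2687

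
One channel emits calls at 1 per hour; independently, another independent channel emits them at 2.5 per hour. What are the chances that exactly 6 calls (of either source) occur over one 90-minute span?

Independent Poisson processes superpose: combined rate λ = 1 + 2.5 = 3.5 per hour.
Over the interval, μ = 3.5 × 1.5 = 5.25 (a 90-minute span = 1.5 hours).
P(N = 6) = e^(−5.25) · 5.25^6/6! ≈ 0.1526.

0.1526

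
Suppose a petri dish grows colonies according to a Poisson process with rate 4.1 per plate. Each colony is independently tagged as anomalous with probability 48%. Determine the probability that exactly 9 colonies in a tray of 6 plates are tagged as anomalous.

0.0916

Thinning: the colonies that are tagged as anomalous themselves form a Poisson process with rate 0.48 × 4.1 = 1.968 per plate.
Over the interval, μ = 1.968 × 6 = 11.808 (a tray of 6 plates = 6 plates).
P(N = 9) = e^(−11.808) · 11.808^9/9! ≈ 0.0916.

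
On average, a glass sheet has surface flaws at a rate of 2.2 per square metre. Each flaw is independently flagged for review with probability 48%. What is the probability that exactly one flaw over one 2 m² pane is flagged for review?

0.2555

Thinning: the flaws that are flagged for review themselves form a Poisson process with rate 0.48 × 2.2 = 1.056 per square metre.
Over the interval, μ = 1.056 × 2 = 2.112 (a 2 m² pane = 2 square metres).
P(N = 1) = e^(−2.112) · 2.112^1/1! ≈ 0.2555.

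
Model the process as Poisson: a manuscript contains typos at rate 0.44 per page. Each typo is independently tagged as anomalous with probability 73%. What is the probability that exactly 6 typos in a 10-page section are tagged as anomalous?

Thinning: the typos that are tagged as anomalous themselves form a Poisson process with rate 0.73 × 0.44 = 0.3212 per page.
Over the interval, μ = 0.3212 × 10 = 3.212 (a 10-page section = 10 pages).
P(N = 6) = e^(−3.212) · 3.212^6/6! ≈ 0.0614.

0.0614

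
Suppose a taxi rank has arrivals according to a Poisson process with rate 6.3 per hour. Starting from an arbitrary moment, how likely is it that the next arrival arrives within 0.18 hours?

Inter-arrival times are exponential with rate λ = 6.3 per hour.
P(T ≤ 0.18) = 1 − e^(−λt) = 1 − e^(−6.3 × 0.18) = 1 − e^(−1.134) ≈ 0.6783.

0.6783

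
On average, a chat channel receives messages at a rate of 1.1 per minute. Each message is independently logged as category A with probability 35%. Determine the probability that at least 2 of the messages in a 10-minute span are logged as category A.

0.8968

Thinning: the messages that are logged as category A themselves form a Poisson process with rate 0.35 × 1.1 = 0.385 per minute.
Over the interval, μ = 0.385 × 10 = 3.85 (a 10-minute span = 10 minutes).
P(N ≥ 2) = 1 − P(N ≤ 1) ≈ 0.8968.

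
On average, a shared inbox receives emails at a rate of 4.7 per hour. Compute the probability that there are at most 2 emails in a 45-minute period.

0.3162

Over the interval, μ = 4.7 × 0.75 = 3.525 (a 45-minute period = 0.75 hours).
P(N ≤ 2) = Σ_{j=0}^{2} e^(−μ) μ^j/j! ≈ 0.3162.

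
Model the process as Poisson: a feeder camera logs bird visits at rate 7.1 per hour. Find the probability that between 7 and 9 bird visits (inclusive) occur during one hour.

With mean μ = 7.1 per hour,
P(7 ≤ N ≤ 9) = Σ_{j=7}^{9} e^(−7.1) · 7.1^j/j! ≈ 0.3853.

0.3853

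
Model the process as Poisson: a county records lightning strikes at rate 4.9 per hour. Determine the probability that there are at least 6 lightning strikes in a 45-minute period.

Over the interval, μ = 4.9 × 0.75 = 3.675 (a 45-minute period = 0.75 hours).
P(N ≥ 6) = 1 − P(N ≤ 5) = 1 − Σ_{j=0}^{5} e^(−μ) μ^j/j! ≈ 0.1664.

0.1664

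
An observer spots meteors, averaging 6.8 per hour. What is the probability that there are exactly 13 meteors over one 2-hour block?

Over the interval, μ = 6.8 × 2 = 13.6 (a 2-hour block = 2 hours).
P(N = 13) = e^(−μ) μ^13/13! = e^(−13.6) · 13.6^13/6227020800 ≈ 0.1085.

0.1085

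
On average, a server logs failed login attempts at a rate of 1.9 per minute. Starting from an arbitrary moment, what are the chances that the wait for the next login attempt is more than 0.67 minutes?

0.2800

The wait for the next event is exponential with rate λ = 1.9 per minute.
P(T > 0.67) = e^(−λt) = e^(−1.9 × 0.67) = e^(−1.273) ≈ 0.2800.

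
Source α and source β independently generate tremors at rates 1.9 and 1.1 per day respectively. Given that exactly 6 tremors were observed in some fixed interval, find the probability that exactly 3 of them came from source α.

0.2505

Given the total, each event is independently from source α with probability p = λ_α/(λ_α+λ_β) = 1.9/3 ≈ 0.6333.
So K ~ Binomial(6, 1.9/3): P(K = 3) = C(6,3) · (1.9/3)^3 · (1.1/3)^3 ≈ 0.2505.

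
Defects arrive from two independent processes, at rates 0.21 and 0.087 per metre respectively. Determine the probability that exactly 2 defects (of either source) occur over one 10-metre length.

0.2263

Independent Poisson processes superpose: combined rate λ = 0.21 + 0.087 = 0.297 per metre.
Over the interval, μ = 0.297 × 10 = 2.97 (a 10-metre length = 10 metres).
P(N = 2) = e^(−2.97) · 2.97^2/2! ≈ 0.2263.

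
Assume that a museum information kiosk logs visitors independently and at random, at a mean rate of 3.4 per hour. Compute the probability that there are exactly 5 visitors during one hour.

0.1264

With mean μ = 3.4 per hour,
P(N = 5) = e^(−μ) μ^5/5! = e^(−3.4) · 3.4^5/120 ≈ 0.1264.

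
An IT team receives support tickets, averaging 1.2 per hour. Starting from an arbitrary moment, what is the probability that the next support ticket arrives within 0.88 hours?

Inter-arrival times are exponential with rate λ = 1.2 per hour.
P(T ≤ 0.88) = 1 − e^(−λt) = 1 − e^(−1.2 × 0.88) = 1 − e^(−1.056) ≈ 0.6522.

0.6522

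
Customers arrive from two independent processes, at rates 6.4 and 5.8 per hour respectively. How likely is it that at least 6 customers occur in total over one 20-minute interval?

Independent Poisson processes superpose: combined rate λ = 6.4 + 5.8 = 12.2 per hour.
Over the interval, μ = 12.2 × 1/3 ≈ 4.06667 (a 20-minute interval = 1/3 hours).
P(N ≥ 6) = 1 − P(N ≤ 5) ≈ 0.2254.

0.2254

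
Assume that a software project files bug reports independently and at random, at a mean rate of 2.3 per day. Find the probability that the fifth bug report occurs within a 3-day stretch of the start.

Over the interval, μ = 2.3 × 3 = 6.9 (a 3-day stretch = 3 days).
The fifth arrival falls in the interval iff at least 5 events occur there: P(S_5 ≤ t) = P(N ≥ 5) = 1 − P(N ≤ 4) ≈ 0.8177.

0.8177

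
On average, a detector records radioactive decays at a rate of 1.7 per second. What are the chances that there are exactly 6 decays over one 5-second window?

0.1066

Over the interval, μ = 1.7 × 5 = 8.5 (a 5-second window = 5 seconds).
P(N = 6) = e^(−μ) μ^6/6! = e^(−8.5) · 8.5^6/720 ≈ 0.1066.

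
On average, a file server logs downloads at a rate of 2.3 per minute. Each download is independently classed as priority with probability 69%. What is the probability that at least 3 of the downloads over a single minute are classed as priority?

0.2133

Thinning: the downloads that are classed as priority themselves form a Poisson process with rate 0.69 × 2.3 = 1.587 per minute.
So μ = 1.587.
P(N ≥ 3) = 1 − P(N ≤ 2) ≈ 0.2133.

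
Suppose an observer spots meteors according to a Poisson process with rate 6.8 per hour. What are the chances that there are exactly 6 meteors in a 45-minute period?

0.1490

Over the interval, μ = 6.8 × 0.75 = 5.1 (a 45-minute period = 0.75 hours).
P(N = 6) = e^(−μ) μ^6/6! = e^(−5.1) · 5.1^6/720 ≈ 0.1490.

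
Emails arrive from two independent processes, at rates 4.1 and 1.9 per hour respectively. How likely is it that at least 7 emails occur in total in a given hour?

0.3937

Independent Poisson processes superpose: combined rate λ = 4.1 + 1.9 = 6 per hour.
So μ = 6.
P(N ≥ 7) = 1 − P(N ≤ 6) ≈ 0.3937.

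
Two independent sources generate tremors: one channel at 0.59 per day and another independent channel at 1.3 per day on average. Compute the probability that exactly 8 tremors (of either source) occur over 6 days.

0.0806

Independent Poisson processes superpose: combined rate λ = 0.59 + 1.3 = 1.89 per day.
Over the interval, μ = 1.89 × 6 = 11.34 (6 days).
P(N = 8) = e^(−11.34) · 11.34^8/8! ≈ 0.0806.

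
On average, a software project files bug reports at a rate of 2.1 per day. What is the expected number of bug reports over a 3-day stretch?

6.3

E[N] = λt = 2.1 × 3 = 6.3 (a 3-day stretch = 3 days).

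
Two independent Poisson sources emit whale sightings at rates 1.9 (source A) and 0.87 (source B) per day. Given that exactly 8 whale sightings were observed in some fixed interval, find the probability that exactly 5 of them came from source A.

Given the total, each event is independently from source A with probability p = λ_A/(λ_A+λ_B) = 1.9/2.77 ≈ 0.6859.
So K ~ Binomial(8, 1.9/2.77): P(K = 5) = C(8,5) · (1.9/2.77)^5 · (0.87/2.77)^3 ≈ 0.2634.

0.2634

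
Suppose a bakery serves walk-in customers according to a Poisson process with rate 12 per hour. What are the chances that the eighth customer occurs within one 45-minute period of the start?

Over the interval, μ = 12 × 0.75 = 9 (a 45-minute period = 0.75 hours).
The eighth arrival falls in the interval iff at least 8 events occur there: P(S_8 ≤ t) = P(N ≥ 8) = 1 − P(N ≤ 7) ≈ 0.6761.

0.6761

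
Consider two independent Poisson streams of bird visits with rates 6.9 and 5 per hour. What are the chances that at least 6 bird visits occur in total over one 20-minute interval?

Independent Poisson processes superpose: combined rate λ = 6.9 + 5 = 11.9 per hour.
Over the interval, μ = 11.9 × 1/3 ≈ 3.96667 (a 20-minute interval = 1/3 hours).
P(N ≥ 6) = 1 − P(N ≤ 5) ≈ 0.2097.

0.2097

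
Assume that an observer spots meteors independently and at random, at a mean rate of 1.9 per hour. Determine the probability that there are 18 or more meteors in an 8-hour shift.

0.2683

Over the interval, μ = 1.9 × 8 = 15.2 (an 8-hour shift = 8 hours).
P(N ≥ 18) = 1 − P(N ≤ 17) = 1 − Σ_{j=0}^{17} e^(−μ) μ^j/j! ≈ 0.2683.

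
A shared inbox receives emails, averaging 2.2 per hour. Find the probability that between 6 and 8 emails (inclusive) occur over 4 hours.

0.3539

Over the interval, μ = 2.2 × 4 = 8.8 (4 hours).
P(6 ≤ N ≤ 8) = Σ_{j=6}^{8} e^(−8.8) · 8.8^j/j! ≈ 0.3539.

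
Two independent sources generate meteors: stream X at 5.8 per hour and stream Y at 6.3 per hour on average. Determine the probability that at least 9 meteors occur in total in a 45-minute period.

0.5542

Independent Poisson processes superpose: combined rate λ = 5.8 + 6.3 = 12.1 per hour.
Over the interval, μ = 12.1 × 0.75 = 9.075 (a 45-minute period = 0.75 hours).
P(N ≥ 9) = 1 − P(N ≤ 8) ≈ 0.5542.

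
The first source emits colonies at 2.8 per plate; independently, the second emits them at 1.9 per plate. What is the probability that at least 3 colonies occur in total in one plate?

Independent Poisson processes superpose: combined rate λ = 2.8 + 1.9 = 4.7 per plate.
So μ = 4.7.
P(N ≥ 3) = 1 − P(N ≤ 2) ≈ 0.8477.

0.8477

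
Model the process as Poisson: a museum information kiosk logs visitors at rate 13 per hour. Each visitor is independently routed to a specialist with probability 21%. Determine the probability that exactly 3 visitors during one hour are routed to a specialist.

Thinning: the visitors that are routed to a specialist themselves form a Poisson process with rate 0.21 × 13 = 2.73 per hour.
So μ = 2.73.
P(N = 3) = e^(−2.73) · 2.73^3/3! ≈ 0.2212.

0.2212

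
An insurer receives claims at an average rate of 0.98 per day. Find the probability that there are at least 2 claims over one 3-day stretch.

Over the interval, μ = 0.98 × 3 = 2.94 (a 3-day stretch = 3 days).
P(N ≥ 2) = 1 − P(N ≤ 1) = 1 − Σ_{j=0}^{1} e^(−μ) μ^j/j! ≈ 0.7917.

0.7917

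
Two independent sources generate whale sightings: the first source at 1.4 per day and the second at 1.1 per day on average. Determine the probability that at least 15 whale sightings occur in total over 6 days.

Independent Poisson processes superpose: combined rate λ = 1.4 + 1.1 = 2.5 per day.
Over the interval, μ = 2.5 × 6 = 15 (6 days).
P(N ≥ 15) = 1 − P(N ≤ 14) ≈ 0.5343.

0.5343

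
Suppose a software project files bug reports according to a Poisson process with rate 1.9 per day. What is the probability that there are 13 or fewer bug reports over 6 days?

0.7430

Over the interval, μ = 1.9 × 6 = 11.4 (6 days).
P(N ≤ 13) = Σ_{j=0}^{13} e^(−μ) μ^j/j! ≈ 0.7430.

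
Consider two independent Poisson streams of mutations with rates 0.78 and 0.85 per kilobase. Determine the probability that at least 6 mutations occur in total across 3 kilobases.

0.3647

Independent Poisson processes superpose: combined rate λ = 0.78 + 0.85 = 1.63 per kilobase.
Over the interval, μ = 1.63 × 3 = 4.89 (3 kilobases).
P(N ≥ 6) = 1 − P(N ≤ 5) ≈ 0.3647.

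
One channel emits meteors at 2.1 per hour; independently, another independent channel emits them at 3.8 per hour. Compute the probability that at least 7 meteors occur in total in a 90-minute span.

Independent Poisson processes superpose: combined rate λ = 2.1 + 3.8 = 5.9 per hour.
Over the interval, μ = 5.9 × 1.5 = 8.85 (a 90-minute span = 1.5 hours).
P(N ≥ 7) = 1 − P(N ≤ 6) ≈ 0.7792.

0.7792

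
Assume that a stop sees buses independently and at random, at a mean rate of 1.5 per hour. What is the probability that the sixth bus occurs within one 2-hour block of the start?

Over the interval, μ = 1.5 × 2 = 3 (a 2-hour block = 2 hours).
The sixth arrival falls in the interval iff at least 6 events occur there: P(S_6 ≤ t) = P(N ≥ 6) = 1 − P(N ≤ 5) ≈ 0.0839.

0.0839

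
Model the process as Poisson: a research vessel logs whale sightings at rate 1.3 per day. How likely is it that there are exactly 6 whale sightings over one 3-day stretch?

0.0989

Over the interval, μ = 1.3 × 3 = 3.9 (a 3-day stretch = 3 days).
P(N = 6) = e^(−μ) μ^6/6! = e^(−3.9) · 3.9^6/720 ≈ 0.0989.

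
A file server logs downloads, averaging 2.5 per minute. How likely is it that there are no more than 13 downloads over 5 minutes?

0.6278

Over the interval, μ = 2.5 × 5 = 12.5 (5 minutes).
P(N ≤ 13) = Σ_{j=0}^{13} e^(−μ) μ^j/j! ≈ 0.6278.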